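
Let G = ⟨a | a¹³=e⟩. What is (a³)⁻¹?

The order of (a³) is 13 (smallest k with (a³)ᵏ = e), so (a³)⁻¹ = (a³)¹² = a¹⁰.
Check: (a³) · (a¹⁰) → (a³) · a¹⁰ = e, giving e as required.

Answer: a¹⁰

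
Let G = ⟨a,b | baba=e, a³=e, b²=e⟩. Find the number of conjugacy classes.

The conjugacy classes (representative and size) are:
  [e] (size 1), [a] (size 2), [ab] (size 3).
Class equation: 1 + 2 + 3 = 6 = |G|. So G has 3 conjugacy classes.

Answer: 3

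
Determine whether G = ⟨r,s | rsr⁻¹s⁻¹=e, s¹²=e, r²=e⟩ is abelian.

Each pair of generators commutes: r·s = rs = s·r. Since the generators pairwise commute, every element of G commutes with every other, so G is abelian.

Answer: Yes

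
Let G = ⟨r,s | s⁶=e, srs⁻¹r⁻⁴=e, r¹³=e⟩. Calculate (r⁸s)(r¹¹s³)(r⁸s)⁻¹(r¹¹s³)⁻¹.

[(r⁸s), (r¹¹s³)] = (r⁸s)·(r¹¹s³)·(r⁸s)⁻¹·(r¹¹s³)⁻¹.
  (r⁸s) · (r¹¹s³) = s⁴
  (s⁴) · (r¹¹s⁵) = r⁸s³
  (r⁸s³) · (r¹¹s³) = r¹⁰

Answer: r¹⁰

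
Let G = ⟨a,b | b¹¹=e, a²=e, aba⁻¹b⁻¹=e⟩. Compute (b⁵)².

Compute successive powers of (b⁵), reducing at each step:
  (b⁵)²: (b⁵) · b⁵ = b¹⁰

Answer: b¹⁰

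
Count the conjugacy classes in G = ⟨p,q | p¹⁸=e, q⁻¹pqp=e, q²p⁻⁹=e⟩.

The conjugacy classes (representative and size) are:
  [e] (size 1), [p¹⁷] (size 2), [p¹⁶] (size 2), [p³] (size 2), [p¹⁴] (size 2), [p¹³] (size 2), [p¹²] (size 2), [p¹¹] (size 2), [p¹⁰] (size 2), [p⁹] (size 1), [p⁸q] (size 9), [pq] (size 9).
Class equation: 1 + 2 + 2 + 2 + 2 + 2 + 2 + 2 + 2 + 1 + 9 + 9 = 36 = |G|. So G has 12 conjugacy classes.

Answer: 12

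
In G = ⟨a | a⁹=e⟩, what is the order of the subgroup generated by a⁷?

|⟨a⁷⟩| equals the order of a⁷. Compute successive powers until reaching e:
  (a⁷)¹ = a⁷, (a⁷)² = a⁵, (a⁷)³ = a³, (a⁷)⁴ = a, (a⁷)⁵ = a⁸, (a⁷)⁶ = a⁶, (a⁷)⁷ = a⁴, (a⁷)⁸ = a², (a⁷)⁹ = e.
The smallest positive k with (a⁷)ᵏ = e is 9, so |⟨a⁷⟩| = 9.

Answer: 9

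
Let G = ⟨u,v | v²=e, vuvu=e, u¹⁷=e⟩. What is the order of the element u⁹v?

Compute successive powers until reaching e:
  (u⁹v)¹ = u⁹v, (u⁹v)² = e.
The smallest positive k with (u⁹v)ᵏ = e is 2.

Answer: 2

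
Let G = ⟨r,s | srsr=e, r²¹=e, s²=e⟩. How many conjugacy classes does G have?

The conjugacy classes (representative and size) are:
  [e] (size 1), [r²⁰] (size 2), [r²] (size 2), [r³] (size 2), [r¹⁷] (size 2), [r⁵] (size 2), [r⁶] (size 2), [r⁷] (size 2), [r⁸] (size 2), [r⁹] (size 2), [r¹⁰] (size 2), [s] (size 21).
Class equation: 1 + 2 + 2 + 2 + 2 + 2 + 2 + 2 + 2 + 2 + 2 + 21 = 42 = |G|. So G has 12 conjugacy classes.

Answer: 12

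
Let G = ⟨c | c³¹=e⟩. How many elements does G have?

G is generated by a single element, so G is cyclic. The relator gives c³¹ = e and no smaller power is forced to be e, so the 31 powers {c, e, c², c³, c⁴, c⁵, c⁶, c⁷, c⁸, c⁹, c²², c²³, c²¹, c²⁰, c²⁴, c²⁵, c²⁶, c²⁷, c²⁸, c²⁹, c³⁰, c¹², c¹³, c¹¹, c¹⁰, c¹⁴, c¹⁵, c¹⁶, c¹⁷, c¹⁸, c¹⁹} are distinct. Hence |G| = 31.

Answer: 31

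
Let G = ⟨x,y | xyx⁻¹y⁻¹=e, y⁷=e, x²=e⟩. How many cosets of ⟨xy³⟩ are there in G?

First find ord(xy³) by computing successive powers:
  (xy³)¹ = xy³, (xy³)² = y⁶, (xy³)³ = xy², (xy³)⁴ = y⁵, (xy³)⁵ = xy, (xy³)⁶ = y⁴, (xy³)⁷ = x, (xy³)⁸ = y³, (xy³)⁹ = xy⁶, (xy³)¹⁰ = y², (xy³)¹¹ = xy⁵, (xy³)¹² = y, (xy³)¹³ = xy⁴, (xy³)¹⁴ = e.
So |⟨xy³⟩| = ord(xy³) = 14. With |G| = 14, by Lagrange [G : ⟨xy³⟩] = 14/14 = 1.

Answer: 1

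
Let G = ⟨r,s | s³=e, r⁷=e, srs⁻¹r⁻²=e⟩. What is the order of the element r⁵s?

Compute successive powers until reaching e:
  (r⁵s)¹ = r⁵s, (r⁵s)² = rs², (r⁵s)³ = e.
The smallest positive k with (r⁵s)ᵏ = e is 3.

Answer: 3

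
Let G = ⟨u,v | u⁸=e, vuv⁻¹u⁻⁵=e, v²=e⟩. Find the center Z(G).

An element z ∈ Z(G) iff z commutes with every generator.
For example u² is central: (u²)·u = u³ = u·(u²); (u²)·v = u²v = v·(u²).
Whereas u ∉ Z(G) since u·v = uv ≠ u⁵v = v·u.
Checking each of the 16 elements this way gives Z(G) = {e, u², u⁴, u⁶}, of order 4.

Answer: {e, u², u⁴, u⁶}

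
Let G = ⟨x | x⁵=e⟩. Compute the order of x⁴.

Compute successive powers until reaching e:
  (x⁴)¹ = x⁴, (x⁴)² = x³, (x⁴)³ = x², (x⁴)⁴ = x, (x⁴)⁵ = e.
The smallest positive k with (x⁴)ᵏ = e is 5.

Answer: 5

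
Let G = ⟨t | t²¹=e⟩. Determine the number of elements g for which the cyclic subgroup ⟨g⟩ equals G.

G is cyclic of order 21. An element generates G iff its order is 21, and a cyclic group of order 21 has exactly φ(21) = 12 such elements.

Answer: 12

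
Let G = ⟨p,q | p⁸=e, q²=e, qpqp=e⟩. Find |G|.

Enumerate words in the generators, reducing via the relations: the distinct elements are
  {e, p, q, pq, p², p³, p⁴, p⁵, p⁶, p⁷, p²q, p³q, p⁴q, p⁵q, p⁶q, p⁷q}.
No further products give new elements, so |G| = 16.

Answer: 16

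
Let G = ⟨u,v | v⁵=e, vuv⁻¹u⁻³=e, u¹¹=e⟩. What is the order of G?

Enumerate words in the generators, reducing via the relations: the distinct elements are
  {e, u, v, uv, u², u³, u⁴, u⁵, u⁶, u⁷, u⁸, u⁹, v², v³, v⁴, uv², uv³, uv⁴, u²v, u³v, u¹⁰, u⁴v, u⁵v, u⁶v, u⁷v, u⁸v, u⁹v, u²v², u²v³, u²v⁴, u³v², u³v³, u³v⁴, u¹⁰v, u⁴v², u⁴v³, u⁴v⁴, u⁵v², u⁵v³, u⁵v⁴, u⁶v², u⁶v³, u⁶v⁴, u⁷v², u⁷v³, u⁷v⁴, u⁸v², u⁸v³, u⁸v⁴, u⁹v², u⁹v³, u⁹v⁴, u¹⁰v², u¹⁰v³, u¹⁰v⁴}.
No further products give new elements, so |G| = 55.

Answer: 55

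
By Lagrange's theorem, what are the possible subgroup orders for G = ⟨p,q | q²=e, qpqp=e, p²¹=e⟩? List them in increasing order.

|G| = 42 = 2 · 3 · 7. By Lagrange's theorem the order of any subgroup divides 42; the divisors of 42 are 1, 2, 3, 6, 7, 14, 21, 42.

Answer: 1, 2, 3, 6, 7, 14, 21, 42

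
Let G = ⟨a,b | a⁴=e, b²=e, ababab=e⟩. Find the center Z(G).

An element z ∈ Z(G) iff z commutes with every generator.
For example e is central: e·a = a = a·e; e·b = b = b·e.
Whereas a ∉ Z(G) since a·b = ab ≠ ba = b·a.
Checking each of the 24 elements this way gives Z(G) = {e}, of order 1.

Answer: {e}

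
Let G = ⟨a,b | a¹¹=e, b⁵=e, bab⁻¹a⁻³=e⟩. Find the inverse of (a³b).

The order of (a³b) is 5 (smallest k with (a³b)ᵏ = e), so (a³b)⁻¹ = (a³b)⁴ = a¹⁰b⁴.
Check: (a³b) · (a¹⁰b⁴) → (a³b) · a¹⁰ = b;   b · b⁴ = e, giving e as required.

Answer: a¹⁰b⁴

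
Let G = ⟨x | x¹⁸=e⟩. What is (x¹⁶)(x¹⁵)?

Compute (x¹⁶) · (x¹⁵) by multiplying left to right and reducing via the relations at each step:
  (x¹⁶) · x¹⁵ = x¹³

Answer: x¹³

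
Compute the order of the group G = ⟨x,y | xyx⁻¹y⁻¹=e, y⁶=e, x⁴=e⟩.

Enumerate words in the generators, reducing via the relations: the distinct elements are
  {e, x, y, xy, x², x³, y², y³, y⁴, y⁵, xy², xy³, xy⁴, xy⁵, x²y, x³y, x²y², x²y³, x²y⁴, x²y⁵, x³y², x³y³, x³y⁴, x³y⁵}.
No further products give new elements, so |G| = 24.

Answer: 24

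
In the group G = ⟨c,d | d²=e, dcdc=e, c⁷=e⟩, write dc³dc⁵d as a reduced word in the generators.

Multiply left to right, reducing at each step:
  d · c³ = c⁴d
  (c⁴d) · d = c⁴
  (c⁴) · c⁵ = c²
  (c²) · d = c²d

Answer: c²d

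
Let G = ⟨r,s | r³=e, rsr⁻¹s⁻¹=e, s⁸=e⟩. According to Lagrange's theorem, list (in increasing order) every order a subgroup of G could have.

|G| = 24 = 2³ · 3. By Lagrange's theorem the order of any subgroup divides 24; the divisors of 24 are 1, 2, 3, 4, 6, 8, 12, 24.

Answer: 1, 2, 3, 4, 6, 8, 12, 24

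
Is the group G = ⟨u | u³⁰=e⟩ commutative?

G has a single generator, so G is cyclic and hence abelian.

Answer: Yes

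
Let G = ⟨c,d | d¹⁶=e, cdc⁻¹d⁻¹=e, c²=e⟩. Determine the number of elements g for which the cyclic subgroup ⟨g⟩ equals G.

⟨g⟩ = G would require ord(g) = |G| = 32, but the maximum element order in G is 16 < 32. So G is not cyclic and no single element generates it: the count is 0.

Answer: 0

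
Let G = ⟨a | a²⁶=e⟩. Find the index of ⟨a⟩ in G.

First find ord(a) by computing successive powers:
  a¹ = a, a² = a², a³ = a³, a⁴ = a⁴, a⁵ = a⁵, a⁶ = a⁶, a⁷ = a⁷, a⁸ = a⁸, a⁹ = a⁹, a¹⁰ = a¹⁰, a¹¹ = a¹¹, a¹² = a¹², a¹³ = a¹³, a¹⁴ = a¹⁴, a¹⁵ = a¹⁵, a¹⁶ = a¹⁶, a¹⁷ = a¹⁷, a¹⁸ = a¹⁸, a¹⁹ = a¹⁹, a²⁰ = a²⁰, a²¹ = a²¹, a²² = a²², a²³ = a²³, a²⁴ = a²⁴, a²⁵ = a²⁵, a²⁶ = e.
So |⟨a⟩| = ord(a) = 26. With |G| = 26, by Lagrange [G : ⟨a⟩] = 26/26 = 1.

Answer: 1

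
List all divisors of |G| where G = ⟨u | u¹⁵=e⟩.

|G| = 15 = 3 · 5. By Lagrange's theorem the order of any subgroup divides 15; the divisors of 15 are 1, 3, 5, 15.

Answer: 1, 3, 5, 15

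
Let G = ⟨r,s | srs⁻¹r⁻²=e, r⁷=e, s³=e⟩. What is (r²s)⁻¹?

The order of (r²s) is 3 (smallest k with (r²s)ᵏ = e), so (r²s)⁻¹ = (r²s)² = r⁶s².
Check: (r²s) · (r⁶s²) → (r²s) · r⁶ = s;   s · s² = e, giving e as required.

Answer: r⁶s²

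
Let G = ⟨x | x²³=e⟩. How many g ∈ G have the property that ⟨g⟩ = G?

G is cyclic of order 23. An element generates G iff its order is 23, and a cyclic group of order 23 has exactly φ(23) = 22 such elements.

Answer: 22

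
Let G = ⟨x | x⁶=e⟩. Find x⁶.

Compute successive powers of x, reducing at each step:
  x²: x · x = x²
  x³: (x²) · x = x³
  x⁴: (x³) · x = x⁴
  x⁵: (x⁴) · x = x⁵
  x⁶: (x⁵) · x = e

Answer: e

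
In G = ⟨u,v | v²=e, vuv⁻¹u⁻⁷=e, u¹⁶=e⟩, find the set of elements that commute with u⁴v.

⟨u⁴v⟩ ⊆ C_G(u⁴v) since powers of u⁴v commute with u⁴v; so |C_G(u⁴v)| ≥ |⟨u⁴v⟩| = 2.
By orbit–stabilizer, |C_G(u⁴v)| = |G| / |conj. class of u⁴v| = 32 / 8 = 4.
The 4 elements commuting with u⁴v are {e, u⁸, u⁴v, u¹²v}.

Answer: {e, u⁸, u⁴v, u¹²v}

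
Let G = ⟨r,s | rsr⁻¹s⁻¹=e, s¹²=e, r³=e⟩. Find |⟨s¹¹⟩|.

|⟨s¹¹⟩| equals the order of s¹¹. Compute successive powers until reaching e:
  (s¹¹)¹ = s¹¹, (s¹¹)² = s¹⁰, (s¹¹)³ = s⁹, (s¹¹)⁴ = s⁸, (s¹¹)⁵ = s⁷, (s¹¹)⁶ = s⁶, (s¹¹)⁷ = s⁵, (s¹¹)⁸ = s⁴, (s¹¹)⁹ = s³, (s¹¹)¹⁰ = s², (s¹¹)¹¹ = s, (s¹¹)¹² = e.
The smallest positive k with (s¹¹)ᵏ = e is 12, so |⟨s¹¹⟩| = 12.

Answer: 12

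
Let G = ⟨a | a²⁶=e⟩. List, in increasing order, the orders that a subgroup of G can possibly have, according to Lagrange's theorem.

|G| = 26 = 2 · 13. By Lagrange's theorem the order of any subgroup divides 26; the divisors of 26 are 1, 2, 13, 26.

Answer: 1, 2, 13, 26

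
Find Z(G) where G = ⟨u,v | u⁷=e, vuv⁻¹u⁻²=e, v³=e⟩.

An element z ∈ Z(G) iff z commutes with every generator.
For example e is central: e·u = u = u·e; e·v = v = v·e.
Whereas u ∉ Z(G) since u·v = uv ≠ u²v = v·u.
Checking each of the 21 elements this way gives Z(G) = {e}, of order 1.

Answer: {e}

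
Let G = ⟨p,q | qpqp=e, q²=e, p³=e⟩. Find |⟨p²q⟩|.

|⟨p²q⟩| equals the order of p²q. Compute successive powers until reaching e:
  (p²q)¹ = p²q, (p²q)² = e.
The smallest positive k with (p²q)ᵏ = e is 2, so |⟨p²q⟩| = 2.

Answer: 2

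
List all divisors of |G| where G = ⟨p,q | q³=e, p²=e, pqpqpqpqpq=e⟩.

|G| = 60 = 2² · 3 · 5. By Lagrange's theorem the order of any subgroup divides 60; the divisors of 60 are 1, 2, 3, 4, 5, 6, 10, 12, 15, 20, 30, 60.

Answer: 1, 2, 3, 4, 5, 6, 10, 12, 15, 20, 30, 60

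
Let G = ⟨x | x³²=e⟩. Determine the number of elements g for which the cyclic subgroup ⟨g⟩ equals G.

G is cyclic of order 32. An element generates G iff its order is 32, and a cyclic group of order 32 has exactly φ(32) = 16 such elements.

Answer: 16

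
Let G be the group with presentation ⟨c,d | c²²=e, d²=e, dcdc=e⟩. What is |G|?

Enumerate words in the generators, reducing via the relations: the distinct elements are
  {c, d, e, cd, c², c³, c⁴, c⁵, c⁶, c⁷, c⁸, c⁹, c²d, c²¹, c²⁰, c³d, c¹², c¹³, c¹¹, c¹⁰, c¹⁴, c¹⁵, c¹⁶, c¹⁷, c¹⁸, c¹⁹, c⁴d, c⁵d, c⁶d, c⁷d, c⁸d, c⁹d, c²¹d, c²⁰d, c¹²d, c¹³d, c¹¹d, c¹⁰d, c¹⁴d, c¹⁵d, c¹⁶d, c¹⁷d, c¹⁸d, c¹⁹d}.
No further products give new elements, so |G| = 44.

Answer: 44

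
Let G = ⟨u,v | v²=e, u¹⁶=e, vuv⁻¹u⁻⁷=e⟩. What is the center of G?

An element z ∈ Z(G) iff z commutes with every generator.
For example u⁸ is central: (u⁸)·u = u⁹ = u·(u⁸); (u⁸)·v = u⁸v = v·(u⁸).
Whereas u ∉ Z(G) since u·v = uv ≠ u⁷v = v·u.
Checking each of the 32 elements this way gives Z(G) = {e, u⁸}, of order 2.

Answer: {e, u⁸}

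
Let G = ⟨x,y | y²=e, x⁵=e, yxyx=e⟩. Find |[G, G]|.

G' = [G, G] is generated by all commutators. The generator-pair commutators are: [x, y] = x².
The subgroup they normally generate is {e, x, x², x³, x⁴}, of order 5.
Check: |G/G'| = 10/5 = 2 is the order of the abelianisation.

Answer: 5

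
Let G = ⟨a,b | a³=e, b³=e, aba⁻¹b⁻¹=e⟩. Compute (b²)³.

Compute successive powers of (b²), reducing at each step:
  (b²)²: (b²) · b² = b
  (b²)³: b · b² = e

Answer: e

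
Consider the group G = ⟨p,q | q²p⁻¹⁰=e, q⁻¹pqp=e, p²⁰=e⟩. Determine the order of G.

Enumerate words in the generators, reducing via the relations: the distinct elements are
  {e, p, q, pq, p², p³, p⁴, p⁵, p⁶, p⁷, p⁸, p⁹, p²q, p³q, p¹², p¹³, p¹¹, p¹⁰, p¹⁴, p¹⁵, p¹⁶, p¹⁷, p¹⁸, p¹⁹, p⁴q, p⁵q, p⁶q, p⁷q, p⁸q, p⁹q, q⁻¹, pq⁻¹, p²q⁻¹, p³q⁻¹, p⁴q⁻¹, p⁵q⁻¹, p⁶q⁻¹, p⁷q⁻¹, p⁸q⁻¹, p⁹q⁻¹}.
No further products give new elements, so |G| = 40.

Answer: 40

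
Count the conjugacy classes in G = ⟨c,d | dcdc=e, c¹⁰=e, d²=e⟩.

The conjugacy classes (representative and size) are:
  [e] (size 1), [c] (size 2), [c²] (size 2), [c³] (size 2), [c⁴] (size 2), [c⁵] (size 1), [c²d] (size 5), [c³d] (size 5).
Class equation: 1 + 2 + 2 + 2 + 2 + 1 + 5 + 5 = 20 = |G|. So G has 8 conjugacy classes.

Answer: 8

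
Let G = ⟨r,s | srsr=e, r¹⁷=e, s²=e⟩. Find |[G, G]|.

G' = [G, G] is generated by all commutators. The generator-pair commutators are: [r, s] = r².
The subgroup they normally generate is {e, r, r², r³, r⁴, r⁵, r⁶, r⁷, r⁸, r⁹, r¹⁰, r¹¹, r¹², r¹³, r¹⁴, r¹⁵, r¹⁶}, of order 17.
Check: |G/G'| = 34/17 = 2 is the order of the abelianisation.

Answer: 17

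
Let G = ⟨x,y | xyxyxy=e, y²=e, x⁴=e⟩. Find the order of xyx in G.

Compute successive powers until reaching e:
  (xyx)¹ = xyx, (xyx)² = yx²y, (xyx)³ = x³yx³, (xyx)⁴ = e.
The smallest positive k with (xyx)ᵏ = e is 4.

Answer: 4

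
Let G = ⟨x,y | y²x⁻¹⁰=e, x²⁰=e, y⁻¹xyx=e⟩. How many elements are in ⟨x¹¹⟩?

|⟨x¹¹⟩| equals the order of x¹¹. Compute successive powers until reaching e:
  (x¹¹)¹ = x¹¹, (x¹¹)² = x², (x¹¹)³ = x¹³, (x¹¹)⁴ = x⁴, (x¹¹)⁵ = x¹⁵, (x¹¹)⁶ = x⁶, (x¹¹)⁷ = x¹⁷, (x¹¹)⁸ = x⁸, (x¹¹)⁹ = x¹⁹, (x¹¹)¹⁰ = x¹⁰, (x¹¹)¹¹ = x, (x¹¹)¹² = x¹², (x¹¹)¹³ = x³, (x¹¹)¹⁴ = x¹⁴, (x¹¹)¹⁵ = x⁵, (x¹¹)¹⁶ = x¹⁶, (x¹¹)¹⁷ = x⁷, (x¹¹)¹⁸ = x¹⁸, (x¹¹)¹⁹ = x⁹, (x¹¹)²⁰ = e.
The smallest positive k with (x¹¹)ᵏ = e is 20, so |⟨x¹¹⟩| = 20.

Answer: 20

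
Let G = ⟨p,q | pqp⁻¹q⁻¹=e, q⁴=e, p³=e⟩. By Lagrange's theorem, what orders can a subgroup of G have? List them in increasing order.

|G| = 12 = 2² · 3. By Lagrange's theorem the order of any subgroup divides 12; the divisors of 12 are 1, 2, 3, 4, 6, 12.

Answer: 1, 2, 3, 4, 6, 12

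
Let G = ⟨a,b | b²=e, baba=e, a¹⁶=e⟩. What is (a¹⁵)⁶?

Compute successive powers of (a¹⁵), reducing at each step:
  (a¹⁵)²: (a¹⁵) · a¹⁵ = a¹⁴
  (a¹⁵)³: (a¹⁴) · a¹⁵ = a¹³
  (a¹⁵)⁴: (a¹³) · a¹⁵ = a¹²
  (a¹⁵)⁵: (a¹²) · a¹⁵ = a¹¹
  (a¹⁵)⁶: (a¹¹) · a¹⁵ = a¹⁰

Answer: a¹⁰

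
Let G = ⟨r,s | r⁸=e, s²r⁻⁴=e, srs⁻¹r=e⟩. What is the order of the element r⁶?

Compute successive powers until reaching e:
  (r⁶)¹ = r⁶, (r⁶)² = r⁴, (r⁶)³ = r², (r⁶)⁴ = e.
The smallest positive k with (r⁶)ᵏ = e is 4.

Answer: 4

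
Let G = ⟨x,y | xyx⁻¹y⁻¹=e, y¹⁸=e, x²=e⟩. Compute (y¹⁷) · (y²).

Compute (y¹⁷) · (y²) by multiplying left to right and reducing via the relations at each step:
  (y¹⁷) · y² = y

Answer: y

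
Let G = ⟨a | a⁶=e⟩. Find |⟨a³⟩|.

|⟨a³⟩| equals the order of a³. Compute successive powers until reaching e:
  (a³)¹ = a³, (a³)² = e.
The smallest positive k with (a³)ᵏ = e is 2, so |⟨a³⟩| = 2.

Answer: 2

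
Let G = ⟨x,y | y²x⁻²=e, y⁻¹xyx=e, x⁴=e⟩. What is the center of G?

An element z ∈ Z(G) iff z commutes with every generator.
For example x² is central: (x²)·x = x³ = x·(x²); (x²)·y = y⁻¹ = y·(x²).
Whereas x ∉ Z(G) since x·y = xy ≠ xy⁻¹ = y·x.
Checking each of the 8 elements this way gives Z(G) = {e, x²}, of order 2.

Answer: {e, x²}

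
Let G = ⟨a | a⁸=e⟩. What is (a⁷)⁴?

Compute successive powers of (a⁷), reducing at each step:
  (a⁷)²: (a⁷) · a⁷ = a⁶
  (a⁷)³: (a⁶) · a⁷ = a⁵
  (a⁷)⁴: (a⁵) · a⁷ = a⁴

Answer: a⁴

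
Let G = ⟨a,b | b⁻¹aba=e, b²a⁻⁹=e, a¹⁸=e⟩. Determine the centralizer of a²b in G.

⟨a²b⟩ ⊆ C_G(a²b) since powers of a²b commute with a²b; so |C_G(a²b)| ≥ |⟨a²b⟩| = 4.
By orbit–stabilizer, |C_G(a²b)| = |G| / |conj. class of a²b| = 36 / 9 = 4.
The 4 elements commuting with a²b are {e, a⁹, a²b, a²b⁻¹}.

Answer: {e, a⁹, a²b, a²b⁻¹}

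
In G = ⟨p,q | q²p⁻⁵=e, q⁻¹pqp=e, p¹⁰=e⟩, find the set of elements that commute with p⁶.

⟨p⁶⟩ ⊆ C_G(p⁶) since powers of p⁶ commute with p⁶; so |C_G(p⁶)| ≥ |⟨p⁶⟩| = 5.
By orbit–stabilizer, |C_G(p⁶)| = |G| / |conj. class of p⁶| = 20 / 2 = 10.
The 10 elements commuting with p⁶ are {e, p, p², p³, p⁴, p⁵, p⁶, p⁷, p⁸, p⁹}.

Answer: {e, p, p², p³, p⁴, p⁵, p⁶, p⁷, p⁸, p⁹}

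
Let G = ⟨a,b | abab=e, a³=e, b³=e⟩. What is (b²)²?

Compute successive powers of (b²), reducing at each step:
  (b²)²: (b²) · b² = b

Answer: b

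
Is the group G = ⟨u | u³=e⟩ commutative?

G has a single generator, so G is cyclic and hence abelian.

Answer: Yes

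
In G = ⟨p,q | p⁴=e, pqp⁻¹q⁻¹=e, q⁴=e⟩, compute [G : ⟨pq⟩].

First find ord(pq) by computing successive powers:
  (pq)¹ = pq, (pq)² = p²q², (pq)³ = p³q³, (pq)⁴ = e.
So |⟨pq⟩| = ord(pq) = 4. With |G| = 16, by Lagrange [G : ⟨pq⟩] = 16/4 = 4.

Answer: 4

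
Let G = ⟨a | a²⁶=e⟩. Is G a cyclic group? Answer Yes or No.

|G| = 26. The element a has order 26 (its powers give 26 distinct elements), so ⟨a⟩ = G and G is cyclic.

Answer: Yes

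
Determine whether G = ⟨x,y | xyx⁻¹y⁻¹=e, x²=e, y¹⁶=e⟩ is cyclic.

|G| = 32, but the maximum element order in G is 16 < 32. No single element generates all of G, so G is not cyclic.

Answer: No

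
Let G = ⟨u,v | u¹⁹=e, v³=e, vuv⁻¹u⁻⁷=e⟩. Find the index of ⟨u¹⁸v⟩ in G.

First find ord(u¹⁸v) by computing successive powers:
  (u¹⁸v)¹ = u¹⁸v, (u¹⁸v)² = u¹¹v², (u¹⁸v)³ = e.
So |⟨u¹⁸v⟩| = ord(u¹⁸v) = 3. With |G| = 57, by Lagrange [G : ⟨u¹⁸v⟩] = 57/3 = 19.

Answer: 19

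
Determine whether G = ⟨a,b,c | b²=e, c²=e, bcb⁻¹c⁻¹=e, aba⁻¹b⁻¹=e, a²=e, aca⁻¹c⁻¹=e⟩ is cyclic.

|G| = 8, but the maximum element order in G is 2 < 8. No single element generates all of G, so G is not cyclic.

Answer: No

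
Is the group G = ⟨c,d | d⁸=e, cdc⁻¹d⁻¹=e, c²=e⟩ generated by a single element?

|G| = 16, but the maximum element order in G is 8 < 16. No single element generates all of G, so G is not cyclic.

Answer: No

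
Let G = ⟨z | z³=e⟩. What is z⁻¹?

The order of z is 3 (smallest k with zᵏ = e), so z⁻¹ = z² = z².
Check: z · (z²) → z · z² = e, giving e as required.

Answer: z²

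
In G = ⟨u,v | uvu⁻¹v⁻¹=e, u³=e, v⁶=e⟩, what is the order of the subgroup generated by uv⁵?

|⟨uv⁵⟩| equals the order of uv⁵. Compute successive powers until reaching e:
  (uv⁵)¹ = uv⁵, (uv⁵)² = u²v⁴, (uv⁵)³ = v³, (uv⁵)⁴ = uv², (uv⁵)⁵ = u²v, (uv⁵)⁶ = e.
The smallest positive k with (uv⁵)ᵏ = e is 6, so |⟨uv⁵⟩| = 6.

Answer: 6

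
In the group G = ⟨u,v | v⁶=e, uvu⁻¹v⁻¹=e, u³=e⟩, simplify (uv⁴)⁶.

Compute successive powers of (uv⁴), reducing at each step:
  (uv⁴)²: (uv⁴) · u = u²v⁴;   (u²v⁴) · v⁴ = u²v²
  (uv⁴)³: (u²v²) · u = v²;   (v²) · v⁴ = e
  (uv⁴)⁴: e · u = u;   u · v⁴ = uv⁴
  (uv⁴)⁵: (uv⁴) · u = u²v⁴;   (u²v⁴) · v⁴ = u²v²
  (uv⁴)⁶: (u²v²) · u = v²;   (v²) · v⁴ = e

Answer: e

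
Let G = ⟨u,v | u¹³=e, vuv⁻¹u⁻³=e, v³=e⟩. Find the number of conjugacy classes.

The conjugacy classes (representative and size) are:
  [e] (size 1), [u] (size 3), [u⁵] (size 3), [u¹⁰] (size 3), [u⁸] (size 3), [u¹⁰v] (size 13), [u⁷v²] (size 13).
Class equation: 1 + 3 + 3 + 3 + 3 + 13 + 13 = 39 = |G|. So G has 7 conjugacy classes.

Answer: 7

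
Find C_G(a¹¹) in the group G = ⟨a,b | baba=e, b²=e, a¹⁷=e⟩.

⟨a¹¹⟩ ⊆ C_G(a¹¹) since powers of a¹¹ commute with a¹¹; so |C_G(a¹¹)| ≥ |⟨a¹¹⟩| = 17.
By orbit–stabilizer, |C_G(a¹¹)| = |G| / |conj. class of a¹¹| = 34 / 2 = 17.
The 17 elements commuting with a¹¹ are {e, a, a², a³, a⁴, a⁵, a⁶, a⁷, a⁸, a⁹, a¹⁰, a¹¹, a¹², a¹³, a¹⁴, a¹⁵, a¹⁶}.

Answer: {e, a, a², a³, a⁴, a⁵, a⁶, a⁷, a⁸, a⁹, a¹⁰, a¹¹, a¹², a¹³, a¹⁴, a¹⁵, a¹⁶}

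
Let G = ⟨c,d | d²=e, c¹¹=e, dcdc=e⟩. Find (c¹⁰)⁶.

Compute successive powers of (c¹⁰), reducing at each step:
  (c¹⁰)²: (c¹⁰) · c¹⁰ = c⁹
  (c¹⁰)³: (c⁹) · c¹⁰ = c⁸
  (c¹⁰)⁴: (c⁸) · c¹⁰ = c⁷
  (c¹⁰)⁵: (c⁷) · c¹⁰ = c⁶
  (c¹⁰)⁶: (c⁶) · c¹⁰ = c⁵

Answer: c⁵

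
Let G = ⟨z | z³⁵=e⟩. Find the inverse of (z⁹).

The order of (z⁹) is 35 (smallest k with (z⁹)ᵏ = e), so (z⁹)⁻¹ = (z⁹)³⁴ = z²⁶.
Check: (z⁹) · (z²⁶) → (z⁹) · z²⁶ = e, giving e as required.

Answer: z²⁶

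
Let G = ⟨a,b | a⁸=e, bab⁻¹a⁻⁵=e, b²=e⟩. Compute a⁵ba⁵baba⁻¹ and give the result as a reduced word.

Multiply left to right, reducing at each step:
  (a⁵) · b = a⁵b
  (a⁵b) · a⁵ = a⁶b
  (a⁶b) · b = a⁶
  (a⁶) · a = a⁷
  (a⁷) · b = a⁷b
  (a⁷b) · a⁻¹ = a²b

Answer: a²b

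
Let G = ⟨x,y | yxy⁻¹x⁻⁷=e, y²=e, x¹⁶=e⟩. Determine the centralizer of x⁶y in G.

⟨x⁶y⟩ ⊆ C_G(x⁶y) since powers of x⁶y commute with x⁶y; so |C_G(x⁶y)| ≥ |⟨x⁶y⟩| = 2.
By orbit–stabilizer, |C_G(x⁶y)| = |G| / |conj. class of x⁶y| = 32 / 8 = 4.
The 4 elements commuting with x⁶y are {e, x⁸, x⁶y, x¹⁴y}.

Answer: {e, x⁸, x⁶y, x¹⁴y}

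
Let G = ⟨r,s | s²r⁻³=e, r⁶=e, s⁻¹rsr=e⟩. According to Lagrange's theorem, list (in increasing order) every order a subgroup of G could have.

|G| = 12 = 2² · 3. By Lagrange's theorem the order of any subgroup divides 12; the divisors of 12 are 1, 2, 3, 4, 6, 12.

Answer: 1, 2, 3, 4, 6, 12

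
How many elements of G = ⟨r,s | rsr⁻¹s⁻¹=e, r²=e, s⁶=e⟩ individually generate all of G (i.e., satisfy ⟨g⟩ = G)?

⟨g⟩ = G would require ord(g) = |G| = 12, but the maximum element order in G is 6 < 12. So G is not cyclic and no single element generates it: the count is 0.

Answer: 0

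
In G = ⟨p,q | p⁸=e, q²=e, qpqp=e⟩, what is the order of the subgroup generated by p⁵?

|⟨p⁵⟩| equals the order of p⁵. Compute successive powers until reaching e:
  (p⁵)¹ = p⁵, (p⁵)² = p², (p⁵)³ = p⁷, (p⁵)⁴ = p⁴, (p⁵)⁵ = p, (p⁵)⁶ = p⁶, (p⁵)⁷ = p³, (p⁵)⁸ = e.
The smallest positive k with (p⁵)ᵏ = e is 8, so |⟨p⁵⟩| = 8.

Answer: 8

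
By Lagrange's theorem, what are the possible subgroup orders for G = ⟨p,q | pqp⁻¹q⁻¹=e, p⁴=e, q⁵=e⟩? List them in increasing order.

|G| = 20 = 2² · 5. By Lagrange's theorem the order of any subgroup divides 20; the divisors of 20 are 1, 2, 4, 5, 10, 20.

Answer: 1, 2, 4, 5, 10, 20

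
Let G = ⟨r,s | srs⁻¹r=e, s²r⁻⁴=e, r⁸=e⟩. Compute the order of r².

Compute successive powers until reaching e:
  (r²)¹ = r², (r²)² = r⁴, (r²)³ = r⁶, (r²)⁴ = e.
The smallest positive k with (r²)ᵏ = e is 4.

Answer: 4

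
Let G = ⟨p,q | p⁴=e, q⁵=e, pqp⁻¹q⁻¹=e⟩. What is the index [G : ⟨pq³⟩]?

First find ord(pq³) by computing successive powers:
  (pq³)¹ = pq³, (pq³)² = p²q, (pq³)³ = p³q⁴, (pq³)⁴ = q², (pq³)⁵ = p, (pq³)⁶ = p²q³, (pq³)⁷ = p³q, (pq³)⁸ = q⁴, (pq³)⁹ = pq², (pq³)¹⁰ = p², (pq³)¹¹ = p³q³, (pq³)¹² = q, (pq³)¹³ = pq⁴, (pq³)¹⁴ = p²q², (pq³)¹⁵ = p³, (pq³)¹⁶ = q³, (pq³)¹⁷ = pq, (pq³)¹⁸ = p²q⁴, (pq³)¹⁹ = p³q², (pq³)²⁰ = e.
So |⟨pq³⟩| = ord(pq³) = 20. With |G| = 20, by Lagrange [G : ⟨pq³⟩] = 20/20 = 1.

Answer: 1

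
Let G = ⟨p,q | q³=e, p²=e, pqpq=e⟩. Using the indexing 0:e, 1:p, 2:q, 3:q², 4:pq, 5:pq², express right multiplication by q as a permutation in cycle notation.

(0 2 3)(1 4 5)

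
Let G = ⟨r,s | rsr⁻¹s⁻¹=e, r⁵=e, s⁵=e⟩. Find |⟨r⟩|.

|⟨r⟩| equals the order of r. Compute successive powers until reaching e:
  r¹ = r, r² = r², r³ = r³, r⁴ = r⁴, r⁵ = e.
The smallest positive k with rᵏ = e is 5, so |⟨r⟩| = 5.

Answer: 5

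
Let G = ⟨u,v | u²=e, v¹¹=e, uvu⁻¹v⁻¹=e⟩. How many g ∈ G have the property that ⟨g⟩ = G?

G is cyclic of order 22. An element generates G iff its order is 22, and a cyclic group of order 22 has exactly φ(22) = 10 such elements.

Answer: 10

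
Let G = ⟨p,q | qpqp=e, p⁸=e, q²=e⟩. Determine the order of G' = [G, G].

G' = [G, G] is generated by all commutators. The generator-pair commutators are: [p, q] = p².
The subgroup they normally generate is {e, p², p⁴, p⁶}, of order 4.
Check: |G/G'| = 16/4 = 4 is the order of the abelianisation.

Answer: 4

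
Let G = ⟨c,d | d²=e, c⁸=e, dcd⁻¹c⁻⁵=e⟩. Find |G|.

Enumerate words in the generators, reducing via the relations: the distinct elements are
  {c, d, e, cd, c², c³, c⁴, c⁵, c⁶, c⁷, c²d, c³d, c⁴d, c⁵d, c⁶d, c⁷d}.
No further products give new elements, so |G| = 16.

Answer: 16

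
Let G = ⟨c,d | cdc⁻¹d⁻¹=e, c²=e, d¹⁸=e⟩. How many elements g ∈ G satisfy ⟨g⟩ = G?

⟨g⟩ = G would require ord(g) = |G| = 36, but the maximum element order in G is 18 < 36. So G is not cyclic and no single element generates it: the count is 0.

Answer: 0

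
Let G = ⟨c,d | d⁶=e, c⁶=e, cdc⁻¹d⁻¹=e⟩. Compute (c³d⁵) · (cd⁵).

Compute (c³d⁵) · (cd⁵) by multiplying left to right and reducing via the relations at each step:
  (c³d⁵) · c = c⁴d⁵
  (c⁴d⁵) · d⁵ = c⁴d⁴

Answer: c⁴d⁴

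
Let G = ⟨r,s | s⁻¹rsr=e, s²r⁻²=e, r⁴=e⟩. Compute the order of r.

Compute successive powers until reaching e:
  r¹ = r, r² = r², r³ = r³, r⁴ = e.
The smallest positive k with rᵏ = e is 4.

Answer: 4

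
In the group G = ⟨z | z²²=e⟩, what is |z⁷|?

Compute successive powers until reaching e:
  (z⁷)¹ = z⁷, (z⁷)² = z¹⁴, (z⁷)³ = z²¹, (z⁷)⁴ = z⁶, (z⁷)⁵ = z¹³, (z⁷)⁶ = z²⁰, (z⁷)⁷ = z⁵, (z⁷)⁸ = z¹², (z⁷)⁹ = z¹⁹, (z⁷)¹⁰ = z⁴, (z⁷)¹¹ = z¹¹, (z⁷)¹² = z¹⁸, (z⁷)¹³ = z³, (z⁷)¹⁴ = z¹⁰, (z⁷)¹⁵ = z¹⁷, (z⁷)¹⁶ = z², (z⁷)¹⁷ = z⁹, (z⁷)¹⁸ = z¹⁶, (z⁷)¹⁹ = z, (z⁷)²⁰ = z⁸, (z⁷)²¹ = z¹⁵, (z⁷)²² = e.
The smallest positive k with (z⁷)ᵏ = e is 22.

Answer: 22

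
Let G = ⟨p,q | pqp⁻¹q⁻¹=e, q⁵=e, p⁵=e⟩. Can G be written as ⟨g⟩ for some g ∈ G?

|G| = 25, but the maximum element order in G is 5 < 25. No single element generates all of G, so G is not cyclic.

Answer: No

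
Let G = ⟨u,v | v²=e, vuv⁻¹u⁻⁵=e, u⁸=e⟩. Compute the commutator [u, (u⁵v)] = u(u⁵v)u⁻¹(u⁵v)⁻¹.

[u, (u⁵v)] = u·(u⁵v)·u⁻¹·(u⁵v)⁻¹.
  u · (u⁵v) = u⁶v
  (u⁶v) · (u⁷) = uv
  (uv) · (u⁷v) = u⁴

Answer: u⁴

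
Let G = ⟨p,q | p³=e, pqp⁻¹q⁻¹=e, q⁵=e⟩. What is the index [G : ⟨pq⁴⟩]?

First find ord(pq⁴) by computing successive powers:
  (pq⁴)¹ = pq⁴, (pq⁴)² = p²q³, (pq⁴)³ = q², (pq⁴)⁴ = pq, (pq⁴)⁵ = p², (pq⁴)⁶ = q⁴, (pq⁴)⁷ = pq³, (pq⁴)⁸ = p²q², (pq⁴)⁹ = q, (pq⁴)¹⁰ = p, (pq⁴)¹¹ = p²q⁴, (pq⁴)¹² = q³, (pq⁴)¹³ = pq², (pq⁴)¹⁴ = p²q, (pq⁴)¹⁵ = e.
So |⟨pq⁴⟩| = ord(pq⁴) = 15. With |G| = 15, by Lagrange [G : ⟨pq⁴⟩] = 15/15 = 1.

Answer: 1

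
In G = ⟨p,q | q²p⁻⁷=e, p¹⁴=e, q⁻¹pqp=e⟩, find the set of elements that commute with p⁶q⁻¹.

⟨p⁶q⁻¹⟩ ⊆ C_G(p⁶q⁻¹) since powers of p⁶q⁻¹ commute with p⁶q⁻¹; so |C_G(p⁶q⁻¹)| ≥ |⟨p⁶q⁻¹⟩| = 4.
By orbit–stabilizer, |C_G(p⁶q⁻¹)| = |G| / |conj. class of p⁶q⁻¹| = 28 / 7 = 4.
The 4 elements commuting with p⁶q⁻¹ are {e, p⁷, p⁶q, p⁶q⁻¹}.

Answer: {e, p⁷, p⁶q, p⁶q⁻¹}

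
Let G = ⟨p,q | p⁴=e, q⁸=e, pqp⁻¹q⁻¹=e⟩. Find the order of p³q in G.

Compute successive powers until reaching e:
  (p³q)¹ = p³q, (p³q)² = p²q², (p³q)³ = pq³, (p³q)⁴ = q⁴, (p³q)⁵ = p³q⁵, (p³q)⁶ = p²q⁶, (p³q)⁷ = pq⁷, (p³q)⁸ = e.
The smallest positive k with (p³q)ᵏ = e is 8.

Answer: 8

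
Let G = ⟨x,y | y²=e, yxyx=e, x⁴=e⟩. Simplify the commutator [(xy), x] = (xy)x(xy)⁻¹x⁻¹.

[(xy), x] = (xy)·x·(xy)⁻¹·x⁻¹.
  (xy) · x = y
  y · (xy) = x³
  (x³) · (x³) = x²

Answer: x²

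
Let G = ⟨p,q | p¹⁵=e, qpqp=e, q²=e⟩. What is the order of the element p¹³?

Compute successive powers until reaching e:
  (p¹³)¹ = p¹³, (p¹³)² = p¹¹, (p¹³)³ = p⁹, (p¹³)⁴ = p⁷, (p¹³)⁵ = p⁵, (p¹³)⁶ = p³, (p¹³)⁷ = p, (p¹³)⁸ = p¹⁴, (p¹³)⁹ = p¹², (p¹³)¹⁰ = p¹⁰, (p¹³)¹¹ = p⁸, (p¹³)¹² = p⁶, (p¹³)¹³ = p⁴, (p¹³)¹⁴ = p², (p¹³)¹⁵ = e.
The smallest positive k with (p¹³)ᵏ = e is 15.

Answer: 15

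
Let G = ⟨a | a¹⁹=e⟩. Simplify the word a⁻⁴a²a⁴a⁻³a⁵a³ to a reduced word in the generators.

Multiply left to right, reducing at each step:
  (a¹⁵) · a² = a¹⁷
  (a¹⁷) · a⁴ = a²
  (a²) · a⁻³ = a¹⁸
  (a¹⁸) · a⁵ = a⁴
  (a⁴) · a³ = a⁷

Answer: a⁷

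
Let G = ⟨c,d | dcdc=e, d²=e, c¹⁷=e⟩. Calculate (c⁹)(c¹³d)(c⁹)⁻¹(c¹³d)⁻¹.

[(c⁹), (c¹³d)] = (c⁹)·(c¹³d)·(c⁹)⁻¹·(c¹³d)⁻¹.
  (c⁹) · (c¹³d) = c⁵d
  (c⁵d) · (c⁸) = c¹⁴d
  (c¹⁴d) · (c¹³d) = c

Answer: c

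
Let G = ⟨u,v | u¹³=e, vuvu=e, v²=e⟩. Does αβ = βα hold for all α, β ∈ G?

u·v = uv but v·u = u¹²v, so u·v ≠ v·u and G is not abelian.

Answer: No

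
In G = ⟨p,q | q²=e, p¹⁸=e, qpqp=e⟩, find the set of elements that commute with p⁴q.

⟨p⁴q⟩ ⊆ C_G(p⁴q) since powers of p⁴q commute with p⁴q; so |C_G(p⁴q)| ≥ |⟨p⁴q⟩| = 2.
By orbit–stabilizer, |C_G(p⁴q)| = |G| / |conj. class of p⁴q| = 36 / 9 = 4.
The 4 elements commuting with p⁴q are {e, p⁹, p⁴q, p¹³q}.

Answer: {e, p⁹, p⁴q, p¹³q}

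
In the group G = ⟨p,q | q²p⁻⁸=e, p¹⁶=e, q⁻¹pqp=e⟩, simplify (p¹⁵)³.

Compute successive powers of (p¹⁵), reducing at each step:
  (p¹⁵)²: (p¹⁵) · p¹⁵ = p¹⁴
  (p¹⁵)³: (p¹⁴) · p¹⁵ = p¹³

Answer: p¹³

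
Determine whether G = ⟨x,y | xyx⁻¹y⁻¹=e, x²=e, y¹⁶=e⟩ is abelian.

Each pair of generators commutes: x·y = xy = y·x. Since the generators pairwise commute, every element of G commutes with every other, so G is abelian.

Answer: Yes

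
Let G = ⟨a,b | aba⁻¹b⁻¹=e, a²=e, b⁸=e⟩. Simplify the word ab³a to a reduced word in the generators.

Multiply left to right, reducing at each step:
  a · b³ = ab³
  (ab³) · a = b³

Answer: b³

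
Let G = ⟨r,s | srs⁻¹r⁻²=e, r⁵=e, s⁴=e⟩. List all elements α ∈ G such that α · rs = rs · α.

⟨rs⟩ ⊆ C_G(rs) since powers of rs commute with rs; so |C_G(rs)| ≥ |⟨rs⟩| = 4.
By orbit–stabilizer, |C_G(rs)| = |G| / |conj. class of rs| = 20 / 5 = 4.
The 4 elements commuting with rs are {e, rs, r²s³, r³s²}.

Answer: {e, rs, r²s³, r³s²}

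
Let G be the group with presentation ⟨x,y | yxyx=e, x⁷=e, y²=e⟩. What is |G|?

Enumerate words in the generators, reducing via the relations: the distinct elements are
  {e, x, y, xy, x², x³, x⁴, x⁵, x⁶, x²y, x³y, x⁴y, x⁵y, x⁶y}.
No further products give new elements, so |G| = 14.

Answer: 14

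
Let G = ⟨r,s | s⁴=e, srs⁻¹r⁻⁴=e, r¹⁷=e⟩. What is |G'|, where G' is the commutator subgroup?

G' = [G, G] is generated by all commutators. The generator-pair commutators are: [r, s] = r¹⁴.
The subgroup they normally generate is {e, r, r², r³, r⁴, r⁵, r⁶, r⁷, r⁸, r⁹, r¹⁰, r¹¹, r¹², r¹³, r¹⁴, r¹⁵, r¹⁶}, of order 17.
Check: |G/G'| = 68/17 = 4 is the order of the abelianisation.

Answer: 17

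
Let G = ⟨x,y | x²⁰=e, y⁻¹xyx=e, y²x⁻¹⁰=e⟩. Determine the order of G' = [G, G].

G' = [G, G] is generated by all commutators. The generator-pair commutators are: [x, y] = x².
The subgroup they normally generate is {e, x², x⁴, x⁶, x⁸, x¹⁰, x¹², x¹⁴, x¹⁶, x¹⁸}, of order 10.
Check: |G/G'| = 40/10 = 4 is the order of the abelianisation.

Answer: 10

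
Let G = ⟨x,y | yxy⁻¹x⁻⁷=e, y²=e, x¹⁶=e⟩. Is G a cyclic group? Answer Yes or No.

Every cyclic group is abelian. But x·y = xy while y·x = x⁷y, so x·y ≠ y·x and G is not abelian. Hence G is not cyclic.

Answer: No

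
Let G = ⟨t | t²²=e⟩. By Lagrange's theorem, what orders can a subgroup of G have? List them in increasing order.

|G| = 22 = 2 · 11. By Lagrange's theorem the order of any subgroup divides 22; the divisors of 22 are 1, 2, 11, 22.

Answer: 1, 2, 11, 22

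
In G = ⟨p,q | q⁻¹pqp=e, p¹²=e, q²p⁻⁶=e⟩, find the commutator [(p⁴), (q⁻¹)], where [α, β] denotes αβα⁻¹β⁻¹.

[(p⁴), (q⁻¹)] = (p⁴)·(q⁻¹)·(p⁴)⁻¹·(q⁻¹)⁻¹.
  (p⁴) · (q⁻¹) = p⁴q⁻¹
  (p⁴q⁻¹) · (p⁸) = p²q
  (p²q) · q = p⁸

Answer: p⁸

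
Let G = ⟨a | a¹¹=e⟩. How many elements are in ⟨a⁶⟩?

|⟨a⁶⟩| equals the order of a⁶. Compute successive powers until reaching e:
  (a⁶)¹ = a⁶, (a⁶)² = a, (a⁶)³ = a⁷, (a⁶)⁴ = a², (a⁶)⁵ = a⁸, (a⁶)⁶ = a³, (a⁶)⁷ = a⁹, (a⁶)⁸ = a⁴, (a⁶)⁹ = a¹⁰, (a⁶)¹⁰ = a⁵, (a⁶)¹¹ = e.
The smallest positive k with (a⁶)ᵏ = e is 11, so |⟨a⁶⟩| = 11.

Answer: 11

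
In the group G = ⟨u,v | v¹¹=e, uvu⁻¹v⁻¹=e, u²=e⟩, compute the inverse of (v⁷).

The order of (v⁷) is 11 (smallest k with (v⁷)ᵏ = e), so (v⁷)⁻¹ = (v⁷)¹⁰ = v⁴.
Check: (v⁷) · (v⁴) → (v⁷) · v⁴ = e, giving e as required.

Answer: v⁴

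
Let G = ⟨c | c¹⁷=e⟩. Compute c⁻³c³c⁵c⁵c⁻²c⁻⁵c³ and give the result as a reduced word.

Multiply left to right, reducing at each step:
  (c¹⁴) · c³ = e
  e · c⁵ = c⁵
  (c⁵) · c⁵ = c¹⁰
  (c¹⁰) · c⁻² = c⁸
  (c⁸) · c⁻⁵ = c³
  (c³) · c³ = c⁶

Answer: c⁶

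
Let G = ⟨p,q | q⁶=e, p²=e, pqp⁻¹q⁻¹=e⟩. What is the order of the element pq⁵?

Compute successive powers until reaching e:
  (pq⁵)¹ = pq⁵, (pq⁵)² = q⁴, (pq⁵)³ = pq³, (pq⁵)⁴ = q², (pq⁵)⁵ = pq, (pq⁵)⁶ = e.
The smallest positive k with (pq⁵)ᵏ = e is 6.

Answer: 6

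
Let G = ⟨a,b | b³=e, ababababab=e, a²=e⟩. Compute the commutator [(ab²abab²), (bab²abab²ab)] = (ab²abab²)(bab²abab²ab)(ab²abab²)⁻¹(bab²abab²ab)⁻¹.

[(ab²abab²), (bab²abab²ab)] = (ab²abab²)·(bab²abab²ab)·(ab²abab²)⁻¹·(bab²abab²ab)⁻¹.
  (ab²abab²) · (bab²abab²ab) = b²ab
  (b²ab) · (bab²aba) = abab²a
  (abab²a) · (bab²abab²ab) = bab²aba

Answer: bab²aba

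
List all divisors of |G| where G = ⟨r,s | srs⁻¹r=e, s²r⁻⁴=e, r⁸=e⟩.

|G| = 16 = 2⁴. By Lagrange's theorem the order of any subgroup divides 16; the divisors of 16 are 1, 2, 4, 8, 16.

Answer: 1, 2, 4, 8, 16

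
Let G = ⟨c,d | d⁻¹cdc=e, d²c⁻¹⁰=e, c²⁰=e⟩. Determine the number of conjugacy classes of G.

The conjugacy classes (representative and size) are:
  [e] (size 1), [c] (size 2), [c²] (size 2), [c³] (size 2), [c⁴] (size 2), [c⁵] (size 2), [c¹⁴] (size 2), [c⁷] (size 2), [c⁸] (size 2), [c¹¹] (size 2), [c¹⁰] (size 1), [c²d⁻¹] (size 10), [c⁹d] (size 10).
Class equation: 1 + 2 + 2 + 2 + 2 + 2 + 2 + 2 + 2 + 2 + 1 + 10 + 10 = 40 = |G|. So G has 13 conjugacy classes.

Answer: 13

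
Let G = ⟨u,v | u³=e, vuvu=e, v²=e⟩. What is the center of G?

An element z ∈ Z(G) iff z commutes with every generator.
For example e is central: e·u = u = u·e; e·v = v = v·e.
Whereas u ∉ Z(G) since u·v = uv ≠ u²v = v·u.
Checking each of the 6 elements this way gives Z(G) = {e}, of order 1.

Answer: {e}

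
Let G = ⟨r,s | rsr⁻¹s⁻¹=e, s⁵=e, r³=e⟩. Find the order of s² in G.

Compute successive powers until reaching e:
  (s²)¹ = s², (s²)² = s⁴, (s²)³ = s, (s²)⁴ = s³, (s²)⁵ = e.
The smallest positive k with (s²)ᵏ = e is 5.

Answer: 5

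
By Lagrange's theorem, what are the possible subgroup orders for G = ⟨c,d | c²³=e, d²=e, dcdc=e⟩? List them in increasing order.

|G| = 46 = 2 · 23. By Lagrange's theorem the order of any subgroup divides 46; the divisors of 46 are 1, 2, 23, 46.

Answer: 1, 2, 23, 46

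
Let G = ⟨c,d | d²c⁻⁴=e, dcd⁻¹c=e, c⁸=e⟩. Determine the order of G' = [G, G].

G' = [G, G] is generated by all commutators. The generator-pair commutators are: [c, d] = c².
The subgroup they normally generate is {e, c², c⁴, c⁶}, of order 4.
Check: |G/G'| = 16/4 = 4 is the order of the abelianisation.

Answer: 4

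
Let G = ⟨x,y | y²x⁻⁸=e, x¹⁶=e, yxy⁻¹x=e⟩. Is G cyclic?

Every cyclic group is abelian. But x·y = xy while y·x = x⁷y⁻¹, so x·y ≠ y·x and G is not abelian. Hence G is not cyclic.

Answer: No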